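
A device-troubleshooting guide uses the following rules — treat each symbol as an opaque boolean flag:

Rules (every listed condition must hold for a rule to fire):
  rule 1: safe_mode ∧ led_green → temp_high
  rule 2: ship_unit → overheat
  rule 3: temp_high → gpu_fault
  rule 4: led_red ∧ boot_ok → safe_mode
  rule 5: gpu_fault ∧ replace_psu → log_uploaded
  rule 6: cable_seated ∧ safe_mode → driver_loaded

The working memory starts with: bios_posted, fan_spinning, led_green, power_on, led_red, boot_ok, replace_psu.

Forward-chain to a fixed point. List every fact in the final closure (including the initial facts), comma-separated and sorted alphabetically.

bios_posted, boot_ok, fan_spinning, gpu_fault, led_green, led_red, log_uploaded, power_on, replace_psu, safe_mode, temp_high

[1] rule 4 [led_red ∧ boot_ok → safe_mode]. ⇒ new: safe_mode.
[2] rule 1 [safe_mode ∧ led_green → temp_high]. ⇒ new: temp_high.
[3] rule 3 [temp_high → gpu_fault]. ⇒ new: gpu_fault.
[4] rule 5 [gpu_fault ∧ replace_psu → log_uploaded]. ⇒ new: log_uploaded.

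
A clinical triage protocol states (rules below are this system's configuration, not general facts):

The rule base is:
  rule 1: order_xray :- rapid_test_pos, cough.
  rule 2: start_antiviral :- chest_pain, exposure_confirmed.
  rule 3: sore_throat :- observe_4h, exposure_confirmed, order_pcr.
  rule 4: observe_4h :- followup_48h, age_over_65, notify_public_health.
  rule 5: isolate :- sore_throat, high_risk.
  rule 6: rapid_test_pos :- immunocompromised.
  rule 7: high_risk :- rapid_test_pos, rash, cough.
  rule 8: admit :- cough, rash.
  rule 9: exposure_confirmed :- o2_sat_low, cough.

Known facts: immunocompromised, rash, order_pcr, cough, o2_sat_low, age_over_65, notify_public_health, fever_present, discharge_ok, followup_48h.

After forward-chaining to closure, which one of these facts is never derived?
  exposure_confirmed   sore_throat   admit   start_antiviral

start_antiviral

Round 1 fires rule 4, rule 6, rule 8, rule 9, giving observe_4h, rapid_test_pos, admit, exposure_confirmed.
Round 2 fires rule 1, rule 3, rule 7, giving order_xray, sore_throat, high_risk.
Round 3 fires rule 5, giving isolate.
Derived: sore_throat (round 2), admit (round 1), exposure_confirmed (round 1). start_antiviral never appears in any round.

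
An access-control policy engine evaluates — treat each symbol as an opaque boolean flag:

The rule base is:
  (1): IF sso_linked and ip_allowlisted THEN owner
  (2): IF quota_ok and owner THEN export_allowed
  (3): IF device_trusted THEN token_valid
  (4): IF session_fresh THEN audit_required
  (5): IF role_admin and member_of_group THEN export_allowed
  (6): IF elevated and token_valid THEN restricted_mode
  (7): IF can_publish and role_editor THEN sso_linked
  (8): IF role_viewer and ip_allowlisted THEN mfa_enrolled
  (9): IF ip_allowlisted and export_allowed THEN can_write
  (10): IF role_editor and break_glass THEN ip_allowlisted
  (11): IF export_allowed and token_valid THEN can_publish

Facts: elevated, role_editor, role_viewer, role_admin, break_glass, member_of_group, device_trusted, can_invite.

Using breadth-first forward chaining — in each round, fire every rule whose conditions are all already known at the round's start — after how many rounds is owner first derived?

Round 1 — (3), (5), (10), derive token_valid, export_allowed, ip_allowlisted.
Round 2 — (6), (8), (9), (11), derive restricted_mode, mfa_enrolled, can_write, can_publish.
Round 3 — (7), derive sso_linked.
Round 4 — (1), derive owner.
owner first appears in round 4.

4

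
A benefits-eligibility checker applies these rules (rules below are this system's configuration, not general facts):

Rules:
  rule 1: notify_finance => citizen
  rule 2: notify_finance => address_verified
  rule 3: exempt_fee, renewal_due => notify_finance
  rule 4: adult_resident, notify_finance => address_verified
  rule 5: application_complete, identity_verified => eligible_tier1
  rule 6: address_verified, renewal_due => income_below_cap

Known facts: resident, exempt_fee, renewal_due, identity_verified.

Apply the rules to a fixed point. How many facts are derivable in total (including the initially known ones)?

Round 1: rule 3 [exempt_fee, renewal_due => notify_finance]. New: notify_finance.
Round 2: rule 1 [notify_finance => citizen]; rule 2 [notify_finance => address_verified]. New: citizen, address_verified.
Round 3: rule 6 [address_verified, renewal_due => income_below_cap]. New: income_below_cap.
Closure: {address_verified, citizen, exempt_fee, identity_verified, income_below_cap, notify_finance, renewal_due, resident} — 8 facts.

8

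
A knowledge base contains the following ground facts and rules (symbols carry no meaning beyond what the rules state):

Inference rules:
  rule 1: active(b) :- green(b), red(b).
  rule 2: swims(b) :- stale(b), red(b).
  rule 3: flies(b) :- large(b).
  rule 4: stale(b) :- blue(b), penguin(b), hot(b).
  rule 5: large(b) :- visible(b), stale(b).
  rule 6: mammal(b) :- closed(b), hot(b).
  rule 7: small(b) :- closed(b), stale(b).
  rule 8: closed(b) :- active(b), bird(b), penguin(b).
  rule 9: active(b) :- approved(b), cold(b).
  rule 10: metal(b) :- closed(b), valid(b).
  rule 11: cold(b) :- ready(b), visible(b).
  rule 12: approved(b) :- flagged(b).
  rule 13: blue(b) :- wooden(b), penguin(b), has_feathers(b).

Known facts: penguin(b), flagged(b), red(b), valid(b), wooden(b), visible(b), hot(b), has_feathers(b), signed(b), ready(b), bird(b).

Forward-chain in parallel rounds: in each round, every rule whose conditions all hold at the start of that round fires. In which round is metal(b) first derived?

4

Round 1: rule 11 [cold(b) :- ready(b), visible(b).]; rule 12 [approved(b) :- flagged(b).]; rule 13 [blue(b) :- wooden(b), penguin(b), has_feathers(b).]. Adds cold(b), approved(b), blue(b).
Round 2: rule 4 [stale(b) :- blue(b), penguin(b), hot(b).]; rule 9 [active(b) :- approved(b), cold(b).]. Adds stale(b), active(b).
Round 3: rule 2 [swims(b) :- stale(b), red(b).]; rule 5 [large(b) :- visible(b), stale(b).]; rule 8 [closed(b) :- active(b), bird(b), penguin(b).]. Adds swims(b), large(b), closed(b).
Round 4: rule 3 [flies(b) :- large(b).]; rule 6 [mammal(b) :- closed(b), hot(b).]; rule 7 [small(b) :- closed(b), stale(b).]; rule 10 [metal(b) :- closed(b), valid(b).]. Adds flies(b), mammal(b), small(b), metal(b).
metal(b) first appears in round 4.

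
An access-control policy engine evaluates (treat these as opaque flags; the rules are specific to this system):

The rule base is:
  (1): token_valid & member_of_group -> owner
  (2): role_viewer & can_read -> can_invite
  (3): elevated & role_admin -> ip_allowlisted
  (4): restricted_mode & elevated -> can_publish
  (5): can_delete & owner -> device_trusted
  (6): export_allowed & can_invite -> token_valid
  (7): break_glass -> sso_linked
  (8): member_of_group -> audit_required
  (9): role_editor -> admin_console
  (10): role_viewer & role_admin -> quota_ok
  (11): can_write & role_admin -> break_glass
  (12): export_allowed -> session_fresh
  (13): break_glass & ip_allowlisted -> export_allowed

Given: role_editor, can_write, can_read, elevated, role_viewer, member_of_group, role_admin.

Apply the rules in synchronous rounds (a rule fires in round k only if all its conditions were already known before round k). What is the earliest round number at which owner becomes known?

4

Round 1: (2) [role_viewer & can_read -> can_invite]; (3) [elevated & role_admin -> ip_allowlisted]; (8) [member_of_group -> audit_required]; (9) [role_editor -> admin_console]; (10) [role_viewer & role_admin -> quota_ok]; (11) [can_write & role_admin -> break_glass]. Adds can_invite, ip_allowlisted, audit_required, admin_console, quota_ok, break_glass.
Round 2: (7) [break_glass -> sso_linked]; (13) [break_glass & ip_allowlisted -> export_allowed]. Adds sso_linked, export_allowed.
Round 3: (6) [export_allowed & can_invite -> token_valid]; (12) [export_allowed -> session_fresh]. Adds token_valid, session_fresh.
Round 4: (1) [token_valid & member_of_group -> owner]. Adds owner.
owner first appears in round 4.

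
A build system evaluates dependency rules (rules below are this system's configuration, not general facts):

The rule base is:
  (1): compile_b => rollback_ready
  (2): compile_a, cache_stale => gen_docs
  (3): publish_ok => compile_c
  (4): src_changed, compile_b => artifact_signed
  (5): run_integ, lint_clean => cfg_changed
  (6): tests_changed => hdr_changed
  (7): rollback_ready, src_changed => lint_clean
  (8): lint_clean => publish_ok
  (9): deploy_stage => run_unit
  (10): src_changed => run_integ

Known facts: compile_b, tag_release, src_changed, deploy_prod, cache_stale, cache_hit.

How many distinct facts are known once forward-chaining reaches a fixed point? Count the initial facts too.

13

Round 1 — (1), (4), (10), derive rollback_ready, artifact_signed, run_integ.
Round 2 — (7), derive lint_clean.
Round 3 — (5), (8), derive cfg_changed, publish_ok.
Round 4 — (3), derive compile_c.
Closure: {artifact_signed, cache_hit, cache_stale, cfg_changed, compile_b, compile_c, deploy_prod, lint_clean, publish_ok, rollback_ready, run_integ, src_changed, tag_release} — 13 facts.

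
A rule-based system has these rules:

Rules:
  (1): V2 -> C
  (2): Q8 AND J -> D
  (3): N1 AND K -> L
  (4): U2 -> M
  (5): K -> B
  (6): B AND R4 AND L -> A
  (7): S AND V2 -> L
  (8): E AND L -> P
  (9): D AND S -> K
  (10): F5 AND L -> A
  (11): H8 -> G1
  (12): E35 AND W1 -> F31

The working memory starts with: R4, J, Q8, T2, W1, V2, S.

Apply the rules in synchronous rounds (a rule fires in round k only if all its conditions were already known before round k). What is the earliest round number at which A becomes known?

4

Round 1 fires (1), (2), (7), giving C, D, L.
Round 2 fires (9), giving K.
Round 3 fires (5), giving B.
Round 4 fires (6), giving A.
A first appears in round 4.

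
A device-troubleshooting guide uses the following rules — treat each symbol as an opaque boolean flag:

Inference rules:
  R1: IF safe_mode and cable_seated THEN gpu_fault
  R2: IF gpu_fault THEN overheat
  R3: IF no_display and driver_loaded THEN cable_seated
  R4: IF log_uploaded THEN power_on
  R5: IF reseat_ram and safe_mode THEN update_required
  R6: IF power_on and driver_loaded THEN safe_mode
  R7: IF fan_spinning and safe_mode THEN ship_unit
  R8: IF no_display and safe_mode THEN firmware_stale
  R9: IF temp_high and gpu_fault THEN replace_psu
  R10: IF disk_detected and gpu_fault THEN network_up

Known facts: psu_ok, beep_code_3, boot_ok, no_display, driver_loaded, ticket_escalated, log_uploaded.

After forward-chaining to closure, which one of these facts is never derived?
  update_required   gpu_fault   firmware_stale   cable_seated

update_required

Round 1: R3 [IF no_display and driver_loaded THEN cable_seated]; R4 [IF log_uploaded THEN power_on]. New: cable_seated, power_on.
Round 2: R6 [IF power_on and driver_loaded THEN safe_mode]. New: safe_mode.
Round 3: R1 [IF safe_mode and cable_seated THEN gpu_fault]; R8 [IF no_display and safe_mode THEN firmware_stale]. New: gpu_fault, firmware_stale.
Round 4: R2 [IF gpu_fault THEN overheat]. New: overheat.
Derived: cable_seated (round 1), gpu_fault (round 3), firmware_stale (round 3). update_required never appears in any round.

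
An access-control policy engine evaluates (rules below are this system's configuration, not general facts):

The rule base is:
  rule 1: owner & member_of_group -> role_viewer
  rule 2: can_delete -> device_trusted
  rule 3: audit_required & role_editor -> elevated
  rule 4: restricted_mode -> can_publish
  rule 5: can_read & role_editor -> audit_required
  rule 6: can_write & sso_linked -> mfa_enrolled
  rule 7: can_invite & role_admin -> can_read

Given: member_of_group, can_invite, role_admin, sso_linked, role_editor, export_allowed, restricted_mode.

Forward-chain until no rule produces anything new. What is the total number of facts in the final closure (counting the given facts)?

Round 1 — rule 4, rule 7, derive can_publish, can_read.
Round 2 — rule 5, derive audit_required.
Round 3 — rule 3, derive elevated.
Closure: {audit_required, can_invite, can_publish, can_read, elevated, export_allowed, member_of_group, restricted_mode, role_admin, role_editor, sso_linked} — 11 facts.

11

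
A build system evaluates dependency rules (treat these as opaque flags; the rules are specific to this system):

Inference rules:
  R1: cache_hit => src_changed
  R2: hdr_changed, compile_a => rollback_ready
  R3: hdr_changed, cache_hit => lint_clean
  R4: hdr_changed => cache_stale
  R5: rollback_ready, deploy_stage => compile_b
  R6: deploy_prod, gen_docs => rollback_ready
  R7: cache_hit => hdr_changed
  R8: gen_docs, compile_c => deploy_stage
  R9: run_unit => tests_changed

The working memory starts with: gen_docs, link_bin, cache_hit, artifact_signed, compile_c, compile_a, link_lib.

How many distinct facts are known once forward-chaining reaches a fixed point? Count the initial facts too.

Round 1 — R1, R7, R8, derive src_changed, hdr_changed, deploy_stage.
Round 2 — R2, R3, R4, derive rollback_ready, lint_clean, cache_stale.
Round 3 — R5, derive compile_b.
Closure: {artifact_signed, cache_hit, cache_stale, compile_a, compile_b, compile_c, deploy_stage, gen_docs, hdr_changed, link_bin, link_lib, lint_clean, rollback_ready, src_changed} — 14 facts.

14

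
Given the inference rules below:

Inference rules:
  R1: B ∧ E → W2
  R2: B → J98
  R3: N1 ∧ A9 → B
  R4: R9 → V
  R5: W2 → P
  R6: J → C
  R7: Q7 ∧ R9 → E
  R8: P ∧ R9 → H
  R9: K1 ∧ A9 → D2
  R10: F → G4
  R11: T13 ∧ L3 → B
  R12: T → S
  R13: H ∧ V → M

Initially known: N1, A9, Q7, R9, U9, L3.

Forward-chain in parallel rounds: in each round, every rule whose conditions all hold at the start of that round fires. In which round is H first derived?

4

Round 1: R3 [N1 ∧ A9 → B]; R4 [R9 → V]; R7 [Q7 ∧ R9 → E]. Adds B, V, E.
Round 2: R1 [B ∧ E → W2]; R2 [B → J98]. Adds W2, J98.
Round 3: R5 [W2 → P]. Adds P.
Round 4: R8 [P ∧ R9 → H]. Adds H.
H first appears in round 4.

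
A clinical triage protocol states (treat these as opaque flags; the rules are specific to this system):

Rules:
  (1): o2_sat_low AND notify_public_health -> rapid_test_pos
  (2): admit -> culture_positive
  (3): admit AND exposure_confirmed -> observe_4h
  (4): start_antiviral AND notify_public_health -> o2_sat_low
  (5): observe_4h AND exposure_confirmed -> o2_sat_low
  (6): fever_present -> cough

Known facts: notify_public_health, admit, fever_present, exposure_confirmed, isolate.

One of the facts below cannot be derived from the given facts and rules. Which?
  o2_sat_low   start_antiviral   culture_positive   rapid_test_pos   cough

Round 1: (2) [admit -> culture_positive]; (3) [admit AND exposure_confirmed -> observe_4h]; (6) [fever_present -> cough]. Adds culture_positive, observe_4h, cough.
Round 2: (5) [observe_4h AND exposure_confirmed -> o2_sat_low]. Adds o2_sat_low.
Round 3: (1) [o2_sat_low AND notify_public_health -> rapid_test_pos]. Adds rapid_test_pos.
Derived: rapid_test_pos (round 3), o2_sat_low (round 2), culture_positive (round 1), cough (round 1). start_antiviral never appears in any round.

start_antiviral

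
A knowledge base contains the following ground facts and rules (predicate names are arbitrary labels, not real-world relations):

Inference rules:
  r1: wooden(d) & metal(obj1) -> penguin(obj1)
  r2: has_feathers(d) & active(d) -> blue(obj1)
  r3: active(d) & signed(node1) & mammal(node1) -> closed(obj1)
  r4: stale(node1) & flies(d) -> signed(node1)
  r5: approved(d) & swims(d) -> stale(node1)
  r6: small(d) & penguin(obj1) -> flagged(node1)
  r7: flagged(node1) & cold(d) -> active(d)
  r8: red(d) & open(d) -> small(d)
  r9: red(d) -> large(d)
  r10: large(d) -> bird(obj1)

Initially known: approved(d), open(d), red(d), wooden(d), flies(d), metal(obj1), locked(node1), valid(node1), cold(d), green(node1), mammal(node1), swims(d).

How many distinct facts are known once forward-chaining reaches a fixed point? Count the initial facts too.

Round 1: r1 [wooden(d) & metal(obj1) -> penguin(obj1)]; r5 [approved(d) & swims(d) -> stale(node1)]; r8 [red(d) & open(d) -> small(d)]; r9 [red(d) -> large(d)]. New: penguin(obj1), stale(node1), small(d), large(d).
Round 2: r4 [stale(node1) & flies(d) -> signed(node1)]; r6 [small(d) & penguin(obj1) -> flagged(node1)]; r10 [large(d) -> bird(obj1)]. New: signed(node1), flagged(node1), bird(obj1).
Round 3: r7 [flagged(node1) & cold(d) -> active(d)]. New: active(d).
Round 4: r3 [active(d) & signed(node1) & mammal(node1) -> closed(obj1)]. New: closed(obj1).
Closure: {active(d), approved(d), bird(obj1), closed(obj1), cold(d), flagged(node1), flies(d), green(node1), large(d), locked(node1), mammal(node1), metal(obj1), open(d), penguin(obj1), red(d), signed(node1), small(d), stale(node1), swims(d), valid(node1), wooden(d)} — 21 facts.

21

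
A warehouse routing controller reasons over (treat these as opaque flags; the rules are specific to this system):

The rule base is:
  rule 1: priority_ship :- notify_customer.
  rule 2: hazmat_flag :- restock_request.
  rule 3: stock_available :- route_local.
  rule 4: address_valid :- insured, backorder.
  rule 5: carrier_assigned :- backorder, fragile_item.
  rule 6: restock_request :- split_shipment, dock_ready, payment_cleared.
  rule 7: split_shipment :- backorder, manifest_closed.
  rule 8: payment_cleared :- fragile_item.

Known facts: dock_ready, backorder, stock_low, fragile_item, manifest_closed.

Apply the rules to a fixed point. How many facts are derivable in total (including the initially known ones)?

[1] rule 5 [carrier_assigned :- backorder, fragile_item.]; rule 7 [split_shipment :- backorder, manifest_closed.]; rule 8 [payment_cleared :- fragile_item.]. ⇒ new: carrier_assigned, split_shipment, payment_cleared.
[2] rule 6 [restock_request :- split_shipment, dock_ready, payment_cleared.]. ⇒ new: restock_request.
[3] rule 2 [hazmat_flag :- restock_request.]. ⇒ new: hazmat_flag.
Closure: {backorder, carrier_assigned, dock_ready, fragile_item, hazmat_flag, manifest_closed, payment_cleared, restock_request, split_shipment, stock_low} — 10 facts.

10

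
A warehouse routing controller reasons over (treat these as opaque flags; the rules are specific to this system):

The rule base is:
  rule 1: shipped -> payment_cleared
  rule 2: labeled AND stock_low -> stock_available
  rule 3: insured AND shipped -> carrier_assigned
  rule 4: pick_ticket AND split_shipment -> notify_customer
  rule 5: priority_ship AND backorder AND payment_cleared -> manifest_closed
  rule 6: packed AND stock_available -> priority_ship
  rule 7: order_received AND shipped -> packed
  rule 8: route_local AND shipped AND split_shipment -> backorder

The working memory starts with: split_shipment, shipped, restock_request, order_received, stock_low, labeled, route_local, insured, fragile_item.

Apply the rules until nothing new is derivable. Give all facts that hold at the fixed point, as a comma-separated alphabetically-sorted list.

backorder, carrier_assigned, fragile_item, insured, labeled, manifest_closed, order_received, packed, payment_cleared, priority_ship, restock_request, route_local, shipped, split_shipment, stock_available, stock_low

Round 1 — rule 1, rule 2, rule 3, rule 7, rule 8, derive payment_cleared, stock_available, carrier_assigned, packed, backorder.
Round 2 — rule 6, derive priority_ship.
Round 3 — rule 5, derive manifest_closed.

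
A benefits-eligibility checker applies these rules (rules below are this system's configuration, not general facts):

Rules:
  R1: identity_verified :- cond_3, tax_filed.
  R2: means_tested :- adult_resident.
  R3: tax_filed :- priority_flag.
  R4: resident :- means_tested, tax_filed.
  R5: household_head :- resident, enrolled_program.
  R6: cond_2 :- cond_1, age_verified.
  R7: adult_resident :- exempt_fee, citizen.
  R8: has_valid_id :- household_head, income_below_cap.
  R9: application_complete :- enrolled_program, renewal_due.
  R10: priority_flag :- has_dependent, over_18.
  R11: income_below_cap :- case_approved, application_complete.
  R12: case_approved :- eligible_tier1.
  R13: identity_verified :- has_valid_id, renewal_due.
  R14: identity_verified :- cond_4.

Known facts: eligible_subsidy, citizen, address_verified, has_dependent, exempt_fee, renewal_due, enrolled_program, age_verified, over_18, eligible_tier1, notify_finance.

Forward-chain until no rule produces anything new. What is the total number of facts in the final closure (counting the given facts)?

22

Round 1 fires R7, R9, R10, R12, giving adult_resident, application_complete, priority_flag, case_approved.
Round 2 fires R2, R3, R11, giving means_tested, tax_filed, income_below_cap.
Round 3 fires R4, giving resident.
Round 4 fires R5, giving household_head.
Round 5 fires R8, giving has_valid_id.
Round 6 fires R13, giving identity_verified.
Closure: {address_verified, adult_resident, age_verified, application_complete, case_approved, citizen, eligible_subsidy, eligible_tier1, enrolled_program, exempt_fee, has_dependent, has_valid_id, household_head, identity_verified, income_below_cap, means_tested, notify_finance, over_18, priority_flag, renewal_due, resident, tax_filed} — 22 facts.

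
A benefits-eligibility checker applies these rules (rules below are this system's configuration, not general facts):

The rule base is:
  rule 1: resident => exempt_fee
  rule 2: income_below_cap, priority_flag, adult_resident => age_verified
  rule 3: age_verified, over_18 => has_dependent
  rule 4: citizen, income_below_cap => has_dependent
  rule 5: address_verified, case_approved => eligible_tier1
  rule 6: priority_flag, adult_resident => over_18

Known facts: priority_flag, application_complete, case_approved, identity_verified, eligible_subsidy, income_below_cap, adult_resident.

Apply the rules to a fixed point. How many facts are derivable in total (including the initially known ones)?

10

Round 1 fires rule 2, rule 6, giving age_verified, over_18.
Round 2 fires rule 3, giving has_dependent.
Closure: {adult_resident, age_verified, application_complete, case_approved, eligible_subsidy, has_dependent, identity_verified, income_below_cap, over_18, priority_flag} — 10 facts.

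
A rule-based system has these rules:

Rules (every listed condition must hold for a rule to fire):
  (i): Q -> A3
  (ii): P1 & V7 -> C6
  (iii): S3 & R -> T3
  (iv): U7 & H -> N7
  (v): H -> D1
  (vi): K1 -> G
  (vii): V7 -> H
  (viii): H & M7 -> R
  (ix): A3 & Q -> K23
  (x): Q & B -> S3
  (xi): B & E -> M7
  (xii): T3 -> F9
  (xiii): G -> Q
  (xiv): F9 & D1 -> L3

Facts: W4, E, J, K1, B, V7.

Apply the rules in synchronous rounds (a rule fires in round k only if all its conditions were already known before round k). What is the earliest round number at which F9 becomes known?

5

Round 1 fires (vi), (vii), (xi), giving G, H, M7.
Round 2 fires (v), (viii), (xiii), giving D1, R, Q.
Round 3 fires (i), (x), giving A3, S3.
Round 4 fires (iii), (ix), giving T3, K23.
Round 5 fires (xii), giving F9.
F9 first appears in round 5.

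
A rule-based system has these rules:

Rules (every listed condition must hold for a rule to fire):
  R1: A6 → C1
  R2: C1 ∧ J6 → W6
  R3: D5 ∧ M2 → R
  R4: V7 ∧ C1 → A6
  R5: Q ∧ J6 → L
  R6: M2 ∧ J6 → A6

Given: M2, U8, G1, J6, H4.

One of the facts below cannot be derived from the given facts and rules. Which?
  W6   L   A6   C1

Round 1 fires R6, giving A6.
Round 2 fires R1, giving C1.
Round 3 fires R2, giving W6.
Derived: A6 (round 1), W6 (round 3), C1 (round 2). L never appears in any round.

L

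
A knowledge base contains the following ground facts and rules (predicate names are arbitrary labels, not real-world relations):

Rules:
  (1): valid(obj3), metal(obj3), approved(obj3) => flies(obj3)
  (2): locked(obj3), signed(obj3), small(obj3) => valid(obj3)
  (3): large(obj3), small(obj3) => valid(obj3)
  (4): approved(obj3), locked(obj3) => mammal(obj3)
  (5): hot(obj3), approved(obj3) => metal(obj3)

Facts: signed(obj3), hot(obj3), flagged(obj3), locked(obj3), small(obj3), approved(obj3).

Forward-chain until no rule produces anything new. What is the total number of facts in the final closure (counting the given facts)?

10

Round 1 fires (2), (4), (5), giving valid(obj3), mammal(obj3), metal(obj3).
Round 2 fires (1), giving flies(obj3).
Closure: {approved(obj3), flagged(obj3), flies(obj3), hot(obj3), locked(obj3), mammal(obj3), metal(obj3), signed(obj3), small(obj3), valid(obj3)} — 10 facts.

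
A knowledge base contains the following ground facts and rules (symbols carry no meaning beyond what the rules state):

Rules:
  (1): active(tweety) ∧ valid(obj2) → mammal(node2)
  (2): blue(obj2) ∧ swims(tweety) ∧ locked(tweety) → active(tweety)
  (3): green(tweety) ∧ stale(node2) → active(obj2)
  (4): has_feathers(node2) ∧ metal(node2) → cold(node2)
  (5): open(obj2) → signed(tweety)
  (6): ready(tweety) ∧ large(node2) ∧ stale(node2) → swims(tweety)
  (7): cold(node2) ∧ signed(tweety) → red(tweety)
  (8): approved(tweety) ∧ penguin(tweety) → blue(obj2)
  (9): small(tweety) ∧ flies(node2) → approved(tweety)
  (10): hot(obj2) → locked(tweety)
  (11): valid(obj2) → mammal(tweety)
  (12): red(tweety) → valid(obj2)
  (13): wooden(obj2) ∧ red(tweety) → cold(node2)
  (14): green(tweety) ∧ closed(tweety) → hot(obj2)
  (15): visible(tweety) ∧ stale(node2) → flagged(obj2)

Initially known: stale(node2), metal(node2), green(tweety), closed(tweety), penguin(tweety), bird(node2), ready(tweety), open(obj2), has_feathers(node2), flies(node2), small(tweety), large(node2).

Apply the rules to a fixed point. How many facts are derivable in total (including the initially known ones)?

Round 1: (3) [green(tweety) ∧ stale(node2) → active(obj2)]; (4) [has_feathers(node2) ∧ metal(node2) → cold(node2)]; (5) [open(obj2) → signed(tweety)]; (6) [ready(tweety) ∧ large(node2) ∧ stale(node2) → swims(tweety)]; (9) [small(tweety) ∧ flies(node2) → approved(tweety)]; (14) [green(tweety) ∧ closed(tweety) → hot(obj2)]. New: active(obj2), cold(node2), signed(tweety), swims(tweety), approved(tweety), hot(obj2).
Round 2: (7) [cold(node2) ∧ signed(tweety) → red(tweety)]; (8) [approved(tweety) ∧ penguin(tweety) → blue(obj2)]; (10) [hot(obj2) → locked(tweety)]. New: red(tweety), blue(obj2), locked(tweety).
Round 3: (2) [blue(obj2) ∧ swims(tweety) ∧ locked(tweety) → active(tweety)]; (12) [red(tweety) → valid(obj2)]. New: active(tweety), valid(obj2).
Round 4: (1) [active(tweety) ∧ valid(obj2) → mammal(node2)]; (11) [valid(obj2) → mammal(tweety)]. New: mammal(node2), mammal(tweety).
Closure: {active(obj2), active(tweety), approved(tweety), bird(node2), blue(obj2), closed(tweety), cold(node2), flies(node2), green(tweety), has_feathers(node2), hot(obj2), large(node2), locked(tweety), mammal(node2), mammal(tweety), metal(node2), open(obj2), penguin(tweety), ready(tweety), red(tweety), signed(tweety), small(tweety), stale(node2), swims(tweety), valid(obj2)} — 25 facts.

25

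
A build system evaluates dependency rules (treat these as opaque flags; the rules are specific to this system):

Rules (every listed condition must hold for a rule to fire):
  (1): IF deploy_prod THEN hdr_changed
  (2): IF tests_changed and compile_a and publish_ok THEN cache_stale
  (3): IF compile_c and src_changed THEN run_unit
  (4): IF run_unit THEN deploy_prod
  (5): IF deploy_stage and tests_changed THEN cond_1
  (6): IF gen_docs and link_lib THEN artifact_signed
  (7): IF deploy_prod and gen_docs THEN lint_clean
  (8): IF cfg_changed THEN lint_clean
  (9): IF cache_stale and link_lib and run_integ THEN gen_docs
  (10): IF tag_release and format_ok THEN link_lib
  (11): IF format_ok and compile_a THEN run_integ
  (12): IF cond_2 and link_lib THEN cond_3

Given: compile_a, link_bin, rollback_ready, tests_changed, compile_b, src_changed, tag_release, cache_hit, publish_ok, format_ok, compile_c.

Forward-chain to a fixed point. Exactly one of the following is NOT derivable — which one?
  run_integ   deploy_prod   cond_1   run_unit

Round 1 — (2), (3), (10), (11), derive cache_stale, run_unit, link_lib, run_integ.
Round 2 — (4), (9), derive deploy_prod, gen_docs.
Round 3 — (1), (6), (7), derive hdr_changed, artifact_signed, lint_clean.
Derived: deploy_prod (round 2), run_integ (round 1), run_unit (round 1). cond_1 never appears in any round.

cond_1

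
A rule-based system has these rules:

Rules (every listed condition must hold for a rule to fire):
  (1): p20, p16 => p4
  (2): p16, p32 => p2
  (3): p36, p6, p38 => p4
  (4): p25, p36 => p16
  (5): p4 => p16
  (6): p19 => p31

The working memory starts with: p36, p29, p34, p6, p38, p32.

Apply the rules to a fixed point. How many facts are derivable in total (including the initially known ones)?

[1] (3) [p36, p6, p38 => p4]. ⇒ new: p4.
[2] (5) [p4 => p16]. ⇒ new: p16.
[3] (2) [p16, p32 => p2]. ⇒ new: p2.
Closure: {p16, p2, p29, p32, p34, p36, p38, p4, p6} — 9 facts.

9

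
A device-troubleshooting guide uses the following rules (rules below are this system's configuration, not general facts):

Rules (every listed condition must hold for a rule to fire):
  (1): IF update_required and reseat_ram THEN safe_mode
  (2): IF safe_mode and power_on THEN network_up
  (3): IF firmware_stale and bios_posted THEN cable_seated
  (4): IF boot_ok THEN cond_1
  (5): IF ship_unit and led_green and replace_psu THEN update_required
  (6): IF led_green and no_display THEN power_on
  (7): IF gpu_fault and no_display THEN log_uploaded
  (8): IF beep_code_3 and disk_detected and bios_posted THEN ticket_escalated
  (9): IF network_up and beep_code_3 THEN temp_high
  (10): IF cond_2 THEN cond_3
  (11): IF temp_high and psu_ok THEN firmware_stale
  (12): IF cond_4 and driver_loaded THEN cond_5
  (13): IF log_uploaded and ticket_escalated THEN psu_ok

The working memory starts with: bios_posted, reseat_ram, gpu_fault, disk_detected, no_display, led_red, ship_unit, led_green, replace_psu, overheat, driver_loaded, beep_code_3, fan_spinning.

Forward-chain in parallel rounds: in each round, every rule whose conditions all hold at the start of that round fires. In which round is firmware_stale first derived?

Round 1 fires (5), (6), (7), (8), giving update_required, power_on, log_uploaded, ticket_escalated.
Round 2 fires (1), (13), giving safe_mode, psu_ok.
Round 3 fires (2), giving network_up.
Round 4 fires (9), giving temp_high.
Round 5 fires (11), giving firmware_stale.
firmware_stale first appears in round 5.

5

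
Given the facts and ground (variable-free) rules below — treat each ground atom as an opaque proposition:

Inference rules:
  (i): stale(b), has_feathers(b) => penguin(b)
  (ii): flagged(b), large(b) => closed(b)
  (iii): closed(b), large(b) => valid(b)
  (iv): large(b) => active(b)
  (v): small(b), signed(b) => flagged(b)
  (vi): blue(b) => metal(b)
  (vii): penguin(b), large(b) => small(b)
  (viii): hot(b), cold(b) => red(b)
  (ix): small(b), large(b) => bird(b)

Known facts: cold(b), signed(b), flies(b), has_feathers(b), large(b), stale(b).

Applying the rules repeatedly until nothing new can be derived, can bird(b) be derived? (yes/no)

yes

[1] (i) [stale(b), has_feathers(b) => penguin(b)]; (iv) [large(b) => active(b)]. ⇒ new: penguin(b), active(b).
[2] (vii) [penguin(b), large(b) => small(b)]. ⇒ new: small(b).
[3] (v) [small(b), signed(b) => flagged(b)]; (ix) [small(b), large(b) => bird(b)]. ⇒ new: flagged(b), bird(b).
[4] (ii) [flagged(b), large(b) => closed(b)]. ⇒ new: closed(b).
[5] (iii) [closed(b), large(b) => valid(b)]. ⇒ new: valid(b).
bird(b) appears in round 3, so it is derivable.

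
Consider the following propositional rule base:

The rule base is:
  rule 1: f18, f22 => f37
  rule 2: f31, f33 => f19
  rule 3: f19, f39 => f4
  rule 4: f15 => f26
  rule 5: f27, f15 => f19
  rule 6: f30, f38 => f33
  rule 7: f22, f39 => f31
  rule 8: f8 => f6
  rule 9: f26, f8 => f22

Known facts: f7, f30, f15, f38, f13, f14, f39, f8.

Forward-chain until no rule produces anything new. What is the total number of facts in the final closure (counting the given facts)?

15

Round 1: rule 4 [f15 => f26]; rule 6 [f30, f38 => f33]; rule 8 [f8 => f6]. Adds f26, f33, f6.
Round 2: rule 9 [f26, f8 => f22]. Adds f22.
Round 3: rule 7 [f22, f39 => f31]. Adds f31.
Round 4: rule 2 [f31, f33 => f19]. Adds f19.
Round 5: rule 3 [f19, f39 => f4]. Adds f4.
Closure: {f13, f14, f15, f19, f22, f26, f30, f31, f33, f38, f39, f4, f6, f7, f8} — 15 facts.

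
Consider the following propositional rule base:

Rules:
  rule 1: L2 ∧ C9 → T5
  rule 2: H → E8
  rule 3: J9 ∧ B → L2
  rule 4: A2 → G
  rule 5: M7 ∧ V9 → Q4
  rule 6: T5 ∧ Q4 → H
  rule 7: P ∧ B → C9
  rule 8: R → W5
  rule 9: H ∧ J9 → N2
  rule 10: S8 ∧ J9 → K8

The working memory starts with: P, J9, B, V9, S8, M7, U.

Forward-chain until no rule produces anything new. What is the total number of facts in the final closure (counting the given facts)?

15

Round 1: rule 3 [J9 ∧ B → L2]; rule 5 [M7 ∧ V9 → Q4]; rule 7 [P ∧ B → C9]; rule 10 [S8 ∧ J9 → K8]. Adds L2, Q4, C9, K8.
Round 2: rule 1 [L2 ∧ C9 → T5]. Adds T5.
Round 3: rule 6 [T5 ∧ Q4 → H]. Adds H.
Round 4: rule 2 [H → E8]; rule 9 [H ∧ J9 → N2]. Adds E8, N2.
Closure: {B, C9, E8, H, J9, K8, L2, M7, N2, P, Q4, S8, T5, U, V9} — 15 facts.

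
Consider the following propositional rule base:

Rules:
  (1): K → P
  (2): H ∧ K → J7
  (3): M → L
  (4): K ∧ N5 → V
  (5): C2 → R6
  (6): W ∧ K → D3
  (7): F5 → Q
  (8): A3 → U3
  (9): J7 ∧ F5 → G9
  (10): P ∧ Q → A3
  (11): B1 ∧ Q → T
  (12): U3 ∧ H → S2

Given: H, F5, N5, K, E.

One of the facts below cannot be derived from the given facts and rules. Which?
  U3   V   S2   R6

Round 1: (1) [K → P]; (2) [H ∧ K → J7]; (4) [K ∧ N5 → V]; (7) [F5 → Q]. New: P, J7, V, Q.
Round 2: (9) [J7 ∧ F5 → G9]; (10) [P ∧ Q → A3]. New: G9, A3.
Round 3: (8) [A3 → U3]. New: U3.
Round 4: (12) [U3 ∧ H → S2]. New: S2.
Derived: V (round 1), U3 (round 3), S2 (round 4). R6 never appears in any round.

R6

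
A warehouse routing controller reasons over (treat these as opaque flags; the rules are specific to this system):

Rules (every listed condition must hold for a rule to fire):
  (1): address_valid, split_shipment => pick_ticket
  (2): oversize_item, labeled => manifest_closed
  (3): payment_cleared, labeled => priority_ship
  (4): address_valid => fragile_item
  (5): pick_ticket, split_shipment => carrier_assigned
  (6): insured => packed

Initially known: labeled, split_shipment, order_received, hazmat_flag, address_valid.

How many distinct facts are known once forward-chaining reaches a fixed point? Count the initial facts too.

8

Round 1 fires (1), (4), giving pick_ticket, fragile_item.
Round 2 fires (5), giving carrier_assigned.
Closure: {address_valid, carrier_assigned, fragile_item, hazmat_flag, labeled, order_received, pick_ticket, split_shipment} — 8 facts.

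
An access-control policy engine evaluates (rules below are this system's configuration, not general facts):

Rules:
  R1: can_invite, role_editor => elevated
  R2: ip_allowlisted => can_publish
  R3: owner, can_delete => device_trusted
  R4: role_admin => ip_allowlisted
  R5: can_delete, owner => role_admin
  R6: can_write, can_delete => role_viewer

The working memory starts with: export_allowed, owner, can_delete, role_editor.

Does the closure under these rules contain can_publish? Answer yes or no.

yes

Round 1: R3 [owner, can_delete => device_trusted]; R5 [can_delete, owner => role_admin]. New: device_trusted, role_admin.
Round 2: R4 [role_admin => ip_allowlisted]. New: ip_allowlisted.
Round 3: R2 [ip_allowlisted => can_publish]. New: can_publish.
can_publish appears in round 3, so it is derivable.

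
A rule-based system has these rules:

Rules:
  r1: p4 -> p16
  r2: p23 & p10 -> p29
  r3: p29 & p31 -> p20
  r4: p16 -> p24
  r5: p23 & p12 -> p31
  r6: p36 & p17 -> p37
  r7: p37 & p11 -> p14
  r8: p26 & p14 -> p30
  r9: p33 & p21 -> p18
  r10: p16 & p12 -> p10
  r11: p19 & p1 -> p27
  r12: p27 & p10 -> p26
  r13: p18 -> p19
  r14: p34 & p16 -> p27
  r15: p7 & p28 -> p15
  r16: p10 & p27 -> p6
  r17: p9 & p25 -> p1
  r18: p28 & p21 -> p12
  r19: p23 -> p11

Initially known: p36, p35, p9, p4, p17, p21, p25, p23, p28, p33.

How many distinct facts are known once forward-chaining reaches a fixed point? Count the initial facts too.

27

Round 1 fires r1, r6, r9, r17, r18, r19, giving p16, p37, p18, p1, p12, p11.
Round 2 fires r4, r5, r7, r10, r13, giving p24, p31, p14, p10, p19.
Round 3 fires r2, r11, giving p29, p27.
Round 4 fires r3, r12, r16, giving p20, p26, p6.
Round 5 fires r8, giving p30.
Closure: {p1, p10, p11, p12, p14, p16, p17, p18, p19, p20, p21, p23, p24, p25, p26, p27, p28, p29, p30, p31, p33, p35, p36, p37, p4, p6, p9} — 27 facts.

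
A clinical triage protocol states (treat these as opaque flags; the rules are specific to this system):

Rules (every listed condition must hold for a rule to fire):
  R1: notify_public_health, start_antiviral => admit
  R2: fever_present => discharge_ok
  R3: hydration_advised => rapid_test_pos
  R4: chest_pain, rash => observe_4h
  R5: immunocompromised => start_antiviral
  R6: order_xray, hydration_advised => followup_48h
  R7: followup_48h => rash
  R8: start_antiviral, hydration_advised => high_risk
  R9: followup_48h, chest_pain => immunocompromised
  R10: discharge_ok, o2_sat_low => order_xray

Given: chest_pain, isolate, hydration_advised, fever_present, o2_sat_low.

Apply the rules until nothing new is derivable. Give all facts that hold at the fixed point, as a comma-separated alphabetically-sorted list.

chest_pain, discharge_ok, fever_present, followup_48h, high_risk, hydration_advised, immunocompromised, isolate, o2_sat_low, observe_4h, order_xray, rapid_test_pos, rash, start_antiviral

[1] R2 [fever_present => discharge_ok]; R3 [hydration_advised => rapid_test_pos]. ⇒ new: discharge_ok, rapid_test_pos.
[2] R10 [discharge_ok, o2_sat_low => order_xray]. ⇒ new: order_xray.
[3] R6 [order_xray, hydration_advised => followup_48h]. ⇒ new: followup_48h.
[4] R7 [followup_48h => rash]; R9 [followup_48h, chest_pain => immunocompromised]. ⇒ new: rash, immunocompromised.
[5] R4 [chest_pain, rash => observe_4h]; R5 [immunocompromised => start_antiviral]. ⇒ new: observe_4h, start_antiviral.
[6] R8 [start_antiviral, hydration_advised => high_risk]. ⇒ new: high_risk.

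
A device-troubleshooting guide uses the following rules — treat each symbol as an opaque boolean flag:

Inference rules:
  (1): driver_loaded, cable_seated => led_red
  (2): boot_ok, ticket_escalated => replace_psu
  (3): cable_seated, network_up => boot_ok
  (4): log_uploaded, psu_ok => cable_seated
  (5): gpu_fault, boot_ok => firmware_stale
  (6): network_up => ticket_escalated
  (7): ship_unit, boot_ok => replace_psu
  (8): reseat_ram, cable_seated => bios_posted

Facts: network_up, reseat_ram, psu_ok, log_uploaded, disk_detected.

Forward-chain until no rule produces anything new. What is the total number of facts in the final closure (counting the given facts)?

10

[1] (4) [log_uploaded, psu_ok => cable_seated]; (6) [network_up => ticket_escalated]. ⇒ new: cable_seated, ticket_escalated.
[2] (3) [cable_seated, network_up => boot_ok]; (8) [reseat_ram, cable_seated => bios_posted]. ⇒ new: boot_ok, bios_posted.
[3] (2) [boot_ok, ticket_escalated => replace_psu]. ⇒ new: replace_psu.
Closure: {bios_posted, boot_ok, cable_seated, disk_detected, log_uploaded, network_up, psu_ok, replace_psu, reseat_ram, ticket_escalated} — 10 facts.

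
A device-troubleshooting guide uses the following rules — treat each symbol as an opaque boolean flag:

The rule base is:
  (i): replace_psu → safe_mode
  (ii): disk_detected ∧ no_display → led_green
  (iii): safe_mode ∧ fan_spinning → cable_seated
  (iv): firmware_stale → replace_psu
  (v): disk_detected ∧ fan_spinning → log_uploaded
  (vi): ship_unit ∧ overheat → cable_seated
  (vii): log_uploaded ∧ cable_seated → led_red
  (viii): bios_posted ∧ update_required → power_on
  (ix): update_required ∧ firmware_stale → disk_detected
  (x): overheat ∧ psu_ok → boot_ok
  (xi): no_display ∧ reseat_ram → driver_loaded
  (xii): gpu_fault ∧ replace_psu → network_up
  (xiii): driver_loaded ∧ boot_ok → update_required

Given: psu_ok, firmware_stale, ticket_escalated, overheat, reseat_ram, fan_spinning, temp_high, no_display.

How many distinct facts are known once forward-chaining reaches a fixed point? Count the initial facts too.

18

Round 1 — (iv), (x), (xi), derive replace_psu, boot_ok, driver_loaded.
Round 2 — (i), (xiii), derive safe_mode, update_required.
Round 3 — (iii), (ix), derive cable_seated, disk_detected.
Round 4 — (ii), (v), derive led_green, log_uploaded.
Round 5 — (vii), derive led_red.
Closure: {boot_ok, cable_seated, disk_detected, driver_loaded, fan_spinning, firmware_stale, led_green, led_red, log_uploaded, no_display, overheat, psu_ok, replace_psu, reseat_ram, safe_mode, temp_high, ticket_escalated, update_required} — 18 facts.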